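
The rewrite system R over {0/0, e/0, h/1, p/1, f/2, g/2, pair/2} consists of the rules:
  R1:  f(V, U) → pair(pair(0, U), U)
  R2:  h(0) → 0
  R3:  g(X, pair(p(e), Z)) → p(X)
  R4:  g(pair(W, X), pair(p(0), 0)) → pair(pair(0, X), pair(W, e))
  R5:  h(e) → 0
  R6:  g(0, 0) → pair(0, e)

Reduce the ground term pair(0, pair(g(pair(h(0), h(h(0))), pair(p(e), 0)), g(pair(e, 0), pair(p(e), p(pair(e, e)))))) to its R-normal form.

pair(0, pair(p(pair(0, 0)), p(pair(e, 0))))

1. pair(0, pair(g(pair(h(0), h(h(0))), pair(p(e), 0)), g(pair(e, 0), pair(p(e), p(pair(e, e))))))  →  pair(0, pair(p(pair(h(0), h(h(0)))), g(pair(e, 0), pair(p(e), p(pair(e, e))))))   [R3 at 2.1]
2. pair(0, pair(p(pair(h(0), h(h(0)))), g(pair(e, 0), pair(p(e), p(pair(e, e))))))  →  pair(0, pair(p(pair(0, h(h(0)))), g(pair(e, 0), pair(p(e), p(pair(e, e))))))   [R2 at 2.1.1.1]
3. pair(0, pair(p(pair(0, h(h(0)))), g(pair(e, 0), pair(p(e), p(pair(e, e))))))  →  pair(0, pair(p(pair(0, h(0))), g(pair(e, 0), pair(p(e), p(pair(e, e))))))   [R2 at 2.1.1.2.1]
4. pair(0, pair(p(pair(0, h(0))), g(pair(e, 0), pair(p(e), p(pair(e, e))))))  →  pair(0, pair(p(pair(0, 0)), g(pair(e, 0), pair(p(e), p(pair(e, e))))))   [R2 at 2.1.1.2]
5. pair(0, pair(p(pair(0, 0)), g(pair(e, 0), pair(p(e), p(pair(e, e))))))  →  pair(0, pair(p(pair(0, 0)), p(pair(e, 0))))   [R3 at 2.2]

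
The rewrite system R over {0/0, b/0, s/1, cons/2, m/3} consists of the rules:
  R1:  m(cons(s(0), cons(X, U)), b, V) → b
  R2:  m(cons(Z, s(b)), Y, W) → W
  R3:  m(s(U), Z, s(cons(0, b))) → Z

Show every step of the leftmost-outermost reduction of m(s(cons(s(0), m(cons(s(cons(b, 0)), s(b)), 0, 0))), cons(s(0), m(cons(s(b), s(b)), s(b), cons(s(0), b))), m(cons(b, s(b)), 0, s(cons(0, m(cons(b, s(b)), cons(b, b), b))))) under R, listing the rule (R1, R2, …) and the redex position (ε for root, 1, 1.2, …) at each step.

1. m(s(cons(s(0), m(cons(s(cons(b, 0)), s(b)), 0, 0))), cons(s(0), m(cons(s(b), s(b)), s(b), cons(s(0), b))), m(cons(b, s(b)), 0, s(cons(0, m(cons(b, s(b)), cons(b, b), b)))))  →  m(s(cons(s(0), 0)), cons(s(0), m(cons(s(b), s(b)), s(b), cons(s(0), b))), m(cons(b, s(b)), 0, s(cons(0, m(cons(b, s(b)), cons(b, b), b)))))   [R2 at 1.1.2]
2. m(s(cons(s(0), 0)), cons(s(0), m(cons(s(b), s(b)), s(b), cons(s(0), b))), m(cons(b, s(b)), 0, s(cons(0, m(cons(b, s(b)), cons(b, b), b)))))  →  m(s(cons(s(0), 0)), cons(s(0), cons(s(0), b)), m(cons(b, s(b)), 0, s(cons(0, m(cons(b, s(b)), cons(b, b), b)))))   [R2 at 2.2]
3. m(s(cons(s(0), 0)), cons(s(0), cons(s(0), b)), m(cons(b, s(b)), 0, s(cons(0, m(cons(b, s(b)), cons(b, b), b)))))  →  m(s(cons(s(0), 0)), cons(s(0), cons(s(0), b)), s(cons(0, m(cons(b, s(b)), cons(b, b), b))))   [R2 at 3]
4. m(s(cons(s(0), 0)), cons(s(0), cons(s(0), b)), s(cons(0, m(cons(b, s(b)), cons(b, b), b))))  →  m(s(cons(s(0), 0)), cons(s(0), cons(s(0), b)), s(cons(0, b)))   [R2 at 3.1.2]
5. m(s(cons(s(0), 0)), cons(s(0), cons(s(0), b)), s(cons(0, b)))  →  cons(s(0), cons(s(0), b))   [R3 at ε]

cons(s(0), cons(s(0), b))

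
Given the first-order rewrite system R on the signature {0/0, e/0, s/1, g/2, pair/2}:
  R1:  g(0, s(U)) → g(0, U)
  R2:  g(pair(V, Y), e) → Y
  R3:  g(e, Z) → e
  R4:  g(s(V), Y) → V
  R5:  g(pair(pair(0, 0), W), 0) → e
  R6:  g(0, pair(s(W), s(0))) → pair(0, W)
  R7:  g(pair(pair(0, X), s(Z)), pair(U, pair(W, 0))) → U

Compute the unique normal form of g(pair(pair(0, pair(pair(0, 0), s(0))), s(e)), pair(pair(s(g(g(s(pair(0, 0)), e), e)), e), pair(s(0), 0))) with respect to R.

1. g(pair(pair(0, pair(pair(0, 0), s(0))), s(e)), pair(pair(s(g(g(s(pair(0, 0)), e), e)), e), pair(s(0), 0)))  →  pair(s(g(g(s(pair(0, 0)), e), e)), e)   [R7 at ε]
2. pair(s(g(g(s(pair(0, 0)), e), e)), e)  →  pair(s(g(pair(0, 0), e)), e)   [R4 at 1.1.1]
3. pair(s(g(pair(0, 0), e)), e)  →  pair(s(0), e)   [R2 at 1.1]

pair(s(0), e)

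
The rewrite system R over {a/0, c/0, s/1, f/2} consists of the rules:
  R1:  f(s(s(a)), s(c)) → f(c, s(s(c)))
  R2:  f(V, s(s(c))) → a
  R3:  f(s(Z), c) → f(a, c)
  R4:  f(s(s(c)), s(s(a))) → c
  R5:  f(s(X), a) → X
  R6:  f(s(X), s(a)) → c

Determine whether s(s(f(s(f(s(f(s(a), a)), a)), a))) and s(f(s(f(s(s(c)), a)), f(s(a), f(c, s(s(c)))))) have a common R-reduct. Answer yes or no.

no — NF(t₁) = s(s(a)), NF(t₂) = s(s(c))

Reduce t₁ = s(s(f(s(f(s(f(s(a), a)), a)), a))):
1. s(s(f(s(f(s(f(s(a), a)), a)), a)))  →  s(s(f(s(f(s(a), a)), a)))   [R5 at 1.1]
2. s(s(f(s(f(s(a), a)), a)))  →  s(s(f(s(a), a)))   [R5 at 1.1]
3. s(s(f(s(a), a)))  →  s(s(a))   [R5 at 1.1]

Reduce t₂ = s(f(s(f(s(s(c)), a)), f(s(a), f(c, s(s(c)))))):
1. s(f(s(f(s(s(c)), a)), f(s(a), f(c, s(s(c))))))  →  s(f(s(s(c)), f(s(a), f(c, s(s(c))))))   [R5 at 1.1.1]
2. s(f(s(s(c)), f(s(a), f(c, s(s(c))))))  →  s(f(s(s(c)), f(s(a), a)))   [R2 at 1.2.2]
3. s(f(s(s(c)), f(s(a), a)))  →  s(f(s(s(c)), a))   [R5 at 1.2]
4. s(f(s(s(c)), a))  →  s(s(c))   [R5 at 1]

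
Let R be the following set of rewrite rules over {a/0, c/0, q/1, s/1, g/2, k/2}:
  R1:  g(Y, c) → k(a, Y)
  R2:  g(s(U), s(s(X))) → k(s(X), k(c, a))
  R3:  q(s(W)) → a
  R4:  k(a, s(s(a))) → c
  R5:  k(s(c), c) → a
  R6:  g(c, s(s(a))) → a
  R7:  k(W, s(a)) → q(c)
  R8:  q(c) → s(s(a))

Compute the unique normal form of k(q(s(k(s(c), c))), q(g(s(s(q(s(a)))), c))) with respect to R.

1. k(q(s(k(s(c), c))), q(g(s(s(q(s(a)))), c)))  →  k(a, q(g(s(s(q(s(a)))), c)))   [R3 at 1]
2. k(a, q(g(s(s(q(s(a)))), c)))  →  k(a, q(k(a, s(s(q(s(a)))))))   [R1 at 2.1]
3. k(a, q(k(a, s(s(q(s(a)))))))  →  k(a, q(k(a, s(s(a)))))   [R3 at 2.1.2.1.1]
4. k(a, q(k(a, s(s(a)))))  →  k(a, q(c))   [R4 at 2.1]
5. k(a, q(c))  →  k(a, s(s(a)))   [R8 at 2]
6. k(a, s(s(a)))  →  c   [R4 at ε]

c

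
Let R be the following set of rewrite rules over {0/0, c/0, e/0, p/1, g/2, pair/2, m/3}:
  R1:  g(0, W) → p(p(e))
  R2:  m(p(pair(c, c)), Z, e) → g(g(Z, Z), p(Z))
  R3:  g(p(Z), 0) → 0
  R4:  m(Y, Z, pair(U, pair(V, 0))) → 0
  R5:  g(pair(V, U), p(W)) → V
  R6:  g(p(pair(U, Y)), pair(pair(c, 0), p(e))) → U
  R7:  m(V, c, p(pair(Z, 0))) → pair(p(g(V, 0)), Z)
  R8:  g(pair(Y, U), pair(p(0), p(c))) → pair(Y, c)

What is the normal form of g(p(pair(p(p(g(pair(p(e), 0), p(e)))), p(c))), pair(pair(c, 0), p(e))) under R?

1. g(p(pair(p(p(g(pair(p(e), 0), p(e)))), p(c))), pair(pair(c, 0), p(e)))  →  p(p(g(pair(p(e), 0), p(e))))   [R6 at ε]
2. p(p(g(pair(p(e), 0), p(e))))  →  p(p(p(e)))   [R5 at 1.1]

p(p(p(e)))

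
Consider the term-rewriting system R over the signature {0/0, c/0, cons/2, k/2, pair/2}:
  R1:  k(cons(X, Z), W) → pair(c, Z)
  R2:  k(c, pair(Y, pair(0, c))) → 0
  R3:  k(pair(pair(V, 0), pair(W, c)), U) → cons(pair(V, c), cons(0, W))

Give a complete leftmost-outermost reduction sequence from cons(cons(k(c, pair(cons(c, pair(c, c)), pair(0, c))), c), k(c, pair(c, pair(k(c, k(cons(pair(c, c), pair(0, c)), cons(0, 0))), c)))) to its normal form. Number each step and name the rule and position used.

cons(cons(0, c), 0)

1. cons(cons(k(c, pair(cons(c, pair(c, c)), pair(0, c))), c), k(c, pair(c, pair(k(c, k(cons(pair(c, c), pair(0, c)), cons(0, 0))), c))))  →  cons(cons(0, c), k(c, pair(c, pair(k(c, k(cons(pair(c, c), pair(0, c)), cons(0, 0))), c))))   [R2 at 1.1]
2. cons(cons(0, c), k(c, pair(c, pair(k(c, k(cons(pair(c, c), pair(0, c)), cons(0, 0))), c))))  →  cons(cons(0, c), k(c, pair(c, pair(k(c, pair(c, pair(0, c))), c))))   [R1 at 2.2.2.1.2]
3. cons(cons(0, c), k(c, pair(c, pair(k(c, pair(c, pair(0, c))), c))))  →  cons(cons(0, c), k(c, pair(c, pair(0, c))))   [R2 at 2.2.2.1]
4. cons(cons(0, c), k(c, pair(c, pair(0, c))))  →  cons(cons(0, c), 0)   [R2 at 2]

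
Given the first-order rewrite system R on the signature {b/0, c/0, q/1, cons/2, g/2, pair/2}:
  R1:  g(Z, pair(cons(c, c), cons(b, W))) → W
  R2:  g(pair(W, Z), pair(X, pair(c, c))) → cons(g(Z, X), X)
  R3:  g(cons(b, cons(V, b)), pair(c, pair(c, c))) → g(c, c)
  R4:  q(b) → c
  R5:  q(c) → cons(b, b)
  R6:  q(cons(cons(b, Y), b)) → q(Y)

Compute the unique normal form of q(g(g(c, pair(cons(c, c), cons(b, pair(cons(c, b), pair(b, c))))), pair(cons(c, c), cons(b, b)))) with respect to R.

c

1. q(g(g(c, pair(cons(c, c), cons(b, pair(cons(c, b), pair(b, c))))), pair(cons(c, c), cons(b, b))))  →  q(b)   [R1 at 1]
2. q(b)  →  c   [R4 at ε]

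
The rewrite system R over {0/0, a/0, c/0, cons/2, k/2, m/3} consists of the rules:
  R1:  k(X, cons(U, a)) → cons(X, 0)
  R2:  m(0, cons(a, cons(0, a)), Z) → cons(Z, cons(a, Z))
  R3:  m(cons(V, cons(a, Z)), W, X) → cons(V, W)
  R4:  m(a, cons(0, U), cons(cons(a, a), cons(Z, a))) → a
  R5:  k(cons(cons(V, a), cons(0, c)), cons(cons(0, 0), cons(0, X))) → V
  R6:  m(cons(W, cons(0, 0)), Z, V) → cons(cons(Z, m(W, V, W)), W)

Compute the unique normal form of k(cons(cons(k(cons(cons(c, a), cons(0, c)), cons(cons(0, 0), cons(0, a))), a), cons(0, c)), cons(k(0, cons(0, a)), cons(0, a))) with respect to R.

c

1. k(cons(cons(k(cons(cons(c, a), cons(0, c)), cons(cons(0, 0), cons(0, a))), a), cons(0, c)), cons(k(0, cons(0, a)), cons(0, a)))  →  k(cons(cons(c, a), cons(0, c)), cons(k(0, cons(0, a)), cons(0, a)))   [R5 at 1.1.1]
2. k(cons(cons(c, a), cons(0, c)), cons(k(0, cons(0, a)), cons(0, a)))  →  k(cons(cons(c, a), cons(0, c)), cons(cons(0, 0), cons(0, a)))   [R1 at 2.1]
3. k(cons(cons(c, a), cons(0, c)), cons(cons(0, 0), cons(0, a)))  →  c   [R5 at ε]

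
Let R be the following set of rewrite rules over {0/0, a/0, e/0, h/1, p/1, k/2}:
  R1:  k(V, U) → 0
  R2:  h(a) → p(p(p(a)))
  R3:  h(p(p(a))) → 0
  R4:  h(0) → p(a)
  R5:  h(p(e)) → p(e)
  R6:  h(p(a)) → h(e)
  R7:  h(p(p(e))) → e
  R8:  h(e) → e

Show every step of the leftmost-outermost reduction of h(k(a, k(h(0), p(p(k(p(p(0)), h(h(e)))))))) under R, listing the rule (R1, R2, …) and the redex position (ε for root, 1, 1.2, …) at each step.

1. h(k(a, k(h(0), p(p(k(p(p(0)), h(h(e))))))))  →  h(0)   [R1 at 1]
2. h(0)  →  p(a)   [R4 at ε]

p(a)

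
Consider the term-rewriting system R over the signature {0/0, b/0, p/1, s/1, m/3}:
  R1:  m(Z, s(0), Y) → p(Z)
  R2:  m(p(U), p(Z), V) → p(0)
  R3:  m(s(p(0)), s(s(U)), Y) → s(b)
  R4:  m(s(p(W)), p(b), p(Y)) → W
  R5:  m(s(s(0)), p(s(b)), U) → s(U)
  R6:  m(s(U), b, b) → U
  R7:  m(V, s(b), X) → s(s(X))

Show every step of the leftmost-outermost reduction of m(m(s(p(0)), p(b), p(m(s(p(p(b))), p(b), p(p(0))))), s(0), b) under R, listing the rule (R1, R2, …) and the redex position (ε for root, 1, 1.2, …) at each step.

1. m(m(s(p(0)), p(b), p(m(s(p(p(b))), p(b), p(p(0))))), s(0), b)  →  p(m(s(p(0)), p(b), p(m(s(p(p(b))), p(b), p(p(0))))))   [R1 at ε]
2. p(m(s(p(0)), p(b), p(m(s(p(p(b))), p(b), p(p(0))))))  →  p(0)   [R4 at 1]

p(0)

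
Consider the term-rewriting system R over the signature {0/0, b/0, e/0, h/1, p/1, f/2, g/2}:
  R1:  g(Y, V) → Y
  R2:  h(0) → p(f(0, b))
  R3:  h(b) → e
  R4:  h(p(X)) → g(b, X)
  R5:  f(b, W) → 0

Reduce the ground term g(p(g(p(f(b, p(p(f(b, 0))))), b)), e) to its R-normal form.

p(p(0))

1. g(p(g(p(f(b, p(p(f(b, 0))))), b)), e)  →  p(g(p(f(b, p(p(f(b, 0))))), b))   [R1 at ε]
2. p(g(p(f(b, p(p(f(b, 0))))), b))  →  p(p(f(b, p(p(f(b, 0))))))   [R1 at 1]
3. p(p(f(b, p(p(f(b, 0))))))  →  p(p(0))   [R5 at 1.1]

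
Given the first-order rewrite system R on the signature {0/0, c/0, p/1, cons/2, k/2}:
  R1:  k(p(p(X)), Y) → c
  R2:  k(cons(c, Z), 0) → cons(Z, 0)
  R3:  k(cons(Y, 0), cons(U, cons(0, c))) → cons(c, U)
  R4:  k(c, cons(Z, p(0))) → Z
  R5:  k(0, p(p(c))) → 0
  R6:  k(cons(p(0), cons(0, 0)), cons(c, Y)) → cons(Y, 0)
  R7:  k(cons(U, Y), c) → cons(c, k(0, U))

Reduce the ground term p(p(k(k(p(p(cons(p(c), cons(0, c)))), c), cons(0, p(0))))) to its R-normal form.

1. p(p(k(k(p(p(cons(p(c), cons(0, c)))), c), cons(0, p(0)))))  →  p(p(k(c, cons(0, p(0)))))   [R1 at 1.1.1]
2. p(p(k(c, cons(0, p(0)))))  →  p(p(0))   [R4 at 1.1]

p(p(0))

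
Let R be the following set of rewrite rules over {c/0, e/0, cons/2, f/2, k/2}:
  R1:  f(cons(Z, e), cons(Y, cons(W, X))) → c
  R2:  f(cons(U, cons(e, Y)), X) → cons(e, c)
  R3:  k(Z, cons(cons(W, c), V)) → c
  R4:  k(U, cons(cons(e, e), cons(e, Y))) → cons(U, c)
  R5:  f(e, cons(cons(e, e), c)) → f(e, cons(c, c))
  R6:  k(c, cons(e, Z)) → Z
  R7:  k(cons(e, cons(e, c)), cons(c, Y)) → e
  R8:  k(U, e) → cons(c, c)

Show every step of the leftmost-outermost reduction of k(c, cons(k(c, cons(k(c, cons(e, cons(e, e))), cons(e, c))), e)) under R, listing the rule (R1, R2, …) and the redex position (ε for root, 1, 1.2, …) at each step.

c

1. k(c, cons(k(c, cons(k(c, cons(e, cons(e, e))), cons(e, c))), e))  →  k(c, cons(k(c, cons(cons(e, e), cons(e, c))), e))   [R6 at 2.1.2.1]
2. k(c, cons(k(c, cons(cons(e, e), cons(e, c))), e))  →  k(c, cons(cons(c, c), e))   [R4 at 2.1]
3. k(c, cons(cons(c, c), e))  →  c   [R3 at ε]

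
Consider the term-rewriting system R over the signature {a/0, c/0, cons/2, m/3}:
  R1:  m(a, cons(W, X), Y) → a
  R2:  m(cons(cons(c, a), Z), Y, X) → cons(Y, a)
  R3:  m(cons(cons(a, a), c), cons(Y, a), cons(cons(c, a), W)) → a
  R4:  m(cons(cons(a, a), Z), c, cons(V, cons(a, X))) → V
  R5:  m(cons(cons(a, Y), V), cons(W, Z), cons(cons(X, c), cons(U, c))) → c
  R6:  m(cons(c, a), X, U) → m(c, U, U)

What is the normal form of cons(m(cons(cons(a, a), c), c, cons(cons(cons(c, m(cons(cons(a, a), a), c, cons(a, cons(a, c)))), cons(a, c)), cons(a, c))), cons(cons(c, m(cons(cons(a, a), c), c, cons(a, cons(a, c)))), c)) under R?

cons(cons(cons(c, a), cons(a, c)), cons(cons(c, a), c))

1. cons(m(cons(cons(a, a), c), c, cons(cons(cons(c, m(cons(cons(a, a), a), c, cons(a, cons(a, c)))), cons(a, c)), cons(a, c))), cons(cons(c, m(cons(cons(a, a), c), c, cons(a, cons(a, c)))), c))  →  cons(cons(cons(c, m(cons(cons(a, a), a), c, cons(a, cons(a, c)))), cons(a, c)), cons(cons(c, m(cons(cons(a, a), c), c, cons(a, cons(a, c)))), c))   [R4 at 1]
2. cons(cons(cons(c, m(cons(cons(a, a), a), c, cons(a, cons(a, c)))), cons(a, c)), cons(cons(c, m(cons(cons(a, a), c), c, cons(a, cons(a, c)))), c))  →  cons(cons(cons(c, a), cons(a, c)), cons(cons(c, m(cons(cons(a, a), c), c, cons(a, cons(a, c)))), c))   [R4 at 1.1.2]
3. cons(cons(cons(c, a), cons(a, c)), cons(cons(c, m(cons(cons(a, a), c), c, cons(a, cons(a, c)))), c))  →  cons(cons(cons(c, a), cons(a, c)), cons(cons(c, a), c))   [R4 at 2.1.2]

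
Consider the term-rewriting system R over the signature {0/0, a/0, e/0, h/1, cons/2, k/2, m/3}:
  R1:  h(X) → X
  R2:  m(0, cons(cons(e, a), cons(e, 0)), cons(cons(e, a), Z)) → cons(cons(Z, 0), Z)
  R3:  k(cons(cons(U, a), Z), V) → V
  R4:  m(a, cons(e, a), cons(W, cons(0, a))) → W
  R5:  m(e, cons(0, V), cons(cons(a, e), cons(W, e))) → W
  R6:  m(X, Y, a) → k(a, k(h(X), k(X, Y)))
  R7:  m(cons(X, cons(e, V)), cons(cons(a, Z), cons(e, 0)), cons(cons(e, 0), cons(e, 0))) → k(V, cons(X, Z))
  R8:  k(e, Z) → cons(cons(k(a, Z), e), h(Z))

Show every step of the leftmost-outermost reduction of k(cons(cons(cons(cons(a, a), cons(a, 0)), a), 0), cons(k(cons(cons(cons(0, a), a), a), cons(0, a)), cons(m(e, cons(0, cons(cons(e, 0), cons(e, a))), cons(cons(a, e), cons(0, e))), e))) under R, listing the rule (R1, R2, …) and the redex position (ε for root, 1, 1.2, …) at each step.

1. k(cons(cons(cons(cons(a, a), cons(a, 0)), a), 0), cons(k(cons(cons(cons(0, a), a), a), cons(0, a)), cons(m(e, cons(0, cons(cons(e, 0), cons(e, a))), cons(cons(a, e), cons(0, e))), e)))  →  cons(k(cons(cons(cons(0, a), a), a), cons(0, a)), cons(m(e, cons(0, cons(cons(e, 0), cons(e, a))), cons(cons(a, e), cons(0, e))), e))   [R3 at ε]
2. cons(k(cons(cons(cons(0, a), a), a), cons(0, a)), cons(m(e, cons(0, cons(cons(e, 0), cons(e, a))), cons(cons(a, e), cons(0, e))), e))  →  cons(cons(0, a), cons(m(e, cons(0, cons(cons(e, 0), cons(e, a))), cons(cons(a, e), cons(0, e))), e))   [R3 at 1]
3. cons(cons(0, a), cons(m(e, cons(0, cons(cons(e, 0), cons(e, a))), cons(cons(a, e), cons(0, e))), e))  →  cons(cons(0, a), cons(0, e))   [R5 at 2.1]

cons(cons(0, a), cons(0, e))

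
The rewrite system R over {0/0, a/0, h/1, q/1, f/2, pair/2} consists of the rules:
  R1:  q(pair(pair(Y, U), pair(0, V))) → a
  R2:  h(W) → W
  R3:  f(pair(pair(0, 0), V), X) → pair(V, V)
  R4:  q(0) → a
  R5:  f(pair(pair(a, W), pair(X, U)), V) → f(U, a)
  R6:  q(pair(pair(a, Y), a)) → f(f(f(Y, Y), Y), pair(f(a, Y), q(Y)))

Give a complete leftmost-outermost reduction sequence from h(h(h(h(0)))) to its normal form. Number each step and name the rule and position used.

1. h(h(h(h(0))))  →  h(h(h(0)))   [R2 at ε]
2. h(h(h(0)))  →  h(h(0))   [R2 at ε]
3. h(h(0))  →  h(0)   [R2 at ε]
4. h(0)  →  0   [R2 at ε]

0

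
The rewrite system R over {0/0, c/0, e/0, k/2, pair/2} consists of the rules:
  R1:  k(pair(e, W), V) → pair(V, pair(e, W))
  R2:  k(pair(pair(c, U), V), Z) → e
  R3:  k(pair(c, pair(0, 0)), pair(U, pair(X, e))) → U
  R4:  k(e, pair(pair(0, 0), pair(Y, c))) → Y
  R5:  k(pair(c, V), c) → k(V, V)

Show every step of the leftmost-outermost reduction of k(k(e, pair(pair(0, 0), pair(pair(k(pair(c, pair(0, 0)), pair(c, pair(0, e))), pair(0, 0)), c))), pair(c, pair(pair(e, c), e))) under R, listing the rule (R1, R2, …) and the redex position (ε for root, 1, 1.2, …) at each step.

c

1. k(k(e, pair(pair(0, 0), pair(pair(k(pair(c, pair(0, 0)), pair(c, pair(0, e))), pair(0, 0)), c))), pair(c, pair(pair(e, c), e)))  →  k(pair(k(pair(c, pair(0, 0)), pair(c, pair(0, e))), pair(0, 0)), pair(c, pair(pair(e, c), e)))   [R4 at 1]
2. k(pair(k(pair(c, pair(0, 0)), pair(c, pair(0, e))), pair(0, 0)), pair(c, pair(pair(e, c), e)))  →  k(pair(c, pair(0, 0)), pair(c, pair(pair(e, c), e)))   [R3 at 1.1]
3. k(pair(c, pair(0, 0)), pair(c, pair(pair(e, c), e)))  →  c   [R3 at ε]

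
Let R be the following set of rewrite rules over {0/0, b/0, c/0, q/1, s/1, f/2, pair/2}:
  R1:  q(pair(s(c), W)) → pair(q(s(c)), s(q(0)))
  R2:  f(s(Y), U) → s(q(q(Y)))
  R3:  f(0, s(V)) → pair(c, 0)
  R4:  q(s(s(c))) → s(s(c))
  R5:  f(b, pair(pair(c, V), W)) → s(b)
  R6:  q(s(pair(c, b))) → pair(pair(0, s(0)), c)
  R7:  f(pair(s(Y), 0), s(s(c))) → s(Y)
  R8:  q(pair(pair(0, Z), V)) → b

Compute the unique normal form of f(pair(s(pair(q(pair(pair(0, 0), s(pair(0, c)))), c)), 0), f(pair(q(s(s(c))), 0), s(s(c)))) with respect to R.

s(pair(b, c))

1. f(pair(s(pair(q(pair(pair(0, 0), s(pair(0, c)))), c)), 0), f(pair(q(s(s(c))), 0), s(s(c))))  →  f(pair(s(pair(b, c)), 0), f(pair(q(s(s(c))), 0), s(s(c))))   [R8 at 1.1.1.1]
2. f(pair(s(pair(b, c)), 0), f(pair(q(s(s(c))), 0), s(s(c))))  →  f(pair(s(pair(b, c)), 0), f(pair(s(s(c)), 0), s(s(c))))   [R4 at 2.1.1]
3. f(pair(s(pair(b, c)), 0), f(pair(s(s(c)), 0), s(s(c))))  →  f(pair(s(pair(b, c)), 0), s(s(c)))   [R7 at 2]
4. f(pair(s(pair(b, c)), 0), s(s(c)))  →  s(pair(b, c))   [R7 at ε]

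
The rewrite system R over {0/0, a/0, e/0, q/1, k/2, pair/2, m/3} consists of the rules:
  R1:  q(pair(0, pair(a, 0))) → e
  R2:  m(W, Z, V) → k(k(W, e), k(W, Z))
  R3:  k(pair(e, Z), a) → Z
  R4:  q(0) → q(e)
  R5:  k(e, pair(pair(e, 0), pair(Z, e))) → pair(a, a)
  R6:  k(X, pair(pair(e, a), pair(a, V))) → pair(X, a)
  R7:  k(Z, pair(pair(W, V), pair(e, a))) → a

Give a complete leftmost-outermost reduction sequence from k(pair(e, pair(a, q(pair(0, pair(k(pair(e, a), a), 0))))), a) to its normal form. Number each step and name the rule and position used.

1. k(pair(e, pair(a, q(pair(0, pair(k(pair(e, a), a), 0))))), a)  →  pair(a, q(pair(0, pair(k(pair(e, a), a), 0))))   [R3 at ε]
2. pair(a, q(pair(0, pair(k(pair(e, a), a), 0))))  →  pair(a, q(pair(0, pair(a, 0))))   [R3 at 2.1.2.1]
3. pair(a, q(pair(0, pair(a, 0))))  →  pair(a, e)   [R1 at 2]

pair(a, e)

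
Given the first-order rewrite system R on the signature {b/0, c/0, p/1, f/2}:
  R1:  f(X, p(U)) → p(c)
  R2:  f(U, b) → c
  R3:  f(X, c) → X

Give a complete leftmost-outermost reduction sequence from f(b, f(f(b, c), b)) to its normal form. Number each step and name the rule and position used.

1. f(b, f(f(b, c), b))  →  f(b, c)   [R2 at 2]
2. f(b, c)  →  b   [R3 at ε]

b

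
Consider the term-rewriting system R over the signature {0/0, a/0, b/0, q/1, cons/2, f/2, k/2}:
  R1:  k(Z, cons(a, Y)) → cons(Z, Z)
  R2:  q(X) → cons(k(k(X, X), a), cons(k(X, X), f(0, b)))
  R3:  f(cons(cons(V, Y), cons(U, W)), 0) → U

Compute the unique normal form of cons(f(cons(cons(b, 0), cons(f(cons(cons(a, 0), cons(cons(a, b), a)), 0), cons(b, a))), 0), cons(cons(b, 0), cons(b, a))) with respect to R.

cons(cons(a, b), cons(cons(b, 0), cons(b, a)))

1. cons(f(cons(cons(b, 0), cons(f(cons(cons(a, 0), cons(cons(a, b), a)), 0), cons(b, a))), 0), cons(cons(b, 0), cons(b, a)))  →  cons(f(cons(cons(a, 0), cons(cons(a, b), a)), 0), cons(cons(b, 0), cons(b, a)))   [R3 at 1]
2. cons(f(cons(cons(a, 0), cons(cons(a, b), a)), 0), cons(cons(b, 0), cons(b, a)))  →  cons(cons(a, b), cons(cons(b, 0), cons(b, a)))   [R3 at 1]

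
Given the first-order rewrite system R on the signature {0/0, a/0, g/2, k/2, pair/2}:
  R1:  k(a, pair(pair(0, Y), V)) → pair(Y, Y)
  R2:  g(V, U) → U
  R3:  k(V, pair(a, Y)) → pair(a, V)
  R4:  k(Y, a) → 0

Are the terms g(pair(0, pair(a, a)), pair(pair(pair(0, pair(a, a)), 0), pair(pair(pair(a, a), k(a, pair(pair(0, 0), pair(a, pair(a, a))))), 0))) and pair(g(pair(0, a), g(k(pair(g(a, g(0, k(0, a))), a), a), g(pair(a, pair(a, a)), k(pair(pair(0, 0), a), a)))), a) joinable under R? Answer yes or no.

no — NF(t₁) = pair(pair(pair(0, pair(a, a)), 0), pair(pair(pair(a, a), pair(0, 0)), 0)), NF(t₂) = pair(0, a)

Reduce t₁ = g(pair(0, pair(a, a)), pair(pair(pair(0, pair(a, a)), 0), pair(pair(pair(a, a), k(a, pair(pair(0, 0), pair(a, pair(a, a))))), 0))):
1. g(pair(0, pair(a, a)), pair(pair(pair(0, pair(a, a)), 0), pair(pair(pair(a, a), k(a, pair(pair(0, 0), pair(a, pair(a, a))))), 0)))  →  pair(pair(pair(0, pair(a, a)), 0), pair(pair(pair(a, a), k(a, pair(pair(0, 0), pair(a, pair(a, a))))), 0))   [R2 at ε]
2. pair(pair(pair(0, pair(a, a)), 0), pair(pair(pair(a, a), k(a, pair(pair(0, 0), pair(a, pair(a, a))))), 0))  →  pair(pair(pair(0, pair(a, a)), 0), pair(pair(pair(a, a), pair(0, 0)), 0))   [R1 at 2.1.2]

Reduce t₂ = pair(g(pair(0, a), g(k(pair(g(a, g(0, k(0, a))), a), a), g(pair(a, pair(a, a)), k(pair(pair(0, 0), a), a)))), a):
1. pair(g(pair(0, a), g(k(pair(g(a, g(0, k(0, a))), a), a), g(pair(a, pair(a, a)), k(pair(pair(0, 0), a), a)))), a)  →  pair(g(k(pair(g(a, g(0, k(0, a))), a), a), g(pair(a, pair(a, a)), k(pair(pair(0, 0), a), a))), a)   [R2 at 1]
2. pair(g(k(pair(g(a, g(0, k(0, a))), a), a), g(pair(a, pair(a, a)), k(pair(pair(0, 0), a), a))), a)  →  pair(g(pair(a, pair(a, a)), k(pair(pair(0, 0), a), a)), a)   [R2 at 1]
3. pair(g(pair(a, pair(a, a)), k(pair(pair(0, 0), a), a)), a)  →  pair(k(pair(pair(0, 0), a), a), a)   [R2 at 1]
4. pair(k(pair(pair(0, 0), a), a), a)  →  pair(0, a)   [R4 at 1]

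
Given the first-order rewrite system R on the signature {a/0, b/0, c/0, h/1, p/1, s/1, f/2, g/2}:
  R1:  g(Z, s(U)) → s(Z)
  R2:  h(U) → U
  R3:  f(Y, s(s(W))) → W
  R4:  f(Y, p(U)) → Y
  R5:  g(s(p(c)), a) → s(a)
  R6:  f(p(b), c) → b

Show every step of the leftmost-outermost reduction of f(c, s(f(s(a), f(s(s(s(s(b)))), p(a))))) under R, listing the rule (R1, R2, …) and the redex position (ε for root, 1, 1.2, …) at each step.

s(b)

1. f(c, s(f(s(a), f(s(s(s(s(b)))), p(a)))))  →  f(c, s(f(s(a), s(s(s(s(b)))))))   [R4 at 2.1.2]
2. f(c, s(f(s(a), s(s(s(s(b)))))))  →  f(c, s(s(s(b))))   [R3 at 2.1]
3. f(c, s(s(s(b))))  →  s(b)   [R3 at ε]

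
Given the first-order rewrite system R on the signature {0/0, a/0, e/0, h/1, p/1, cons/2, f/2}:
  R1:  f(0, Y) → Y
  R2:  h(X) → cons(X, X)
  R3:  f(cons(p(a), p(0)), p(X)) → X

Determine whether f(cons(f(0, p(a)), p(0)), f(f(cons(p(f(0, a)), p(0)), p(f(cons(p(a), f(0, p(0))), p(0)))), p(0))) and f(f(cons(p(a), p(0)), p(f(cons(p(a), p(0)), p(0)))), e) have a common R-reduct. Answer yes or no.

Reduce t₁ = f(cons(f(0, p(a)), p(0)), f(f(cons(p(f(0, a)), p(0)), p(f(cons(p(a), f(0, p(0))), p(0)))), p(0))):
1. f(cons(f(0, p(a)), p(0)), f(f(cons(p(f(0, a)), p(0)), p(f(cons(p(a), f(0, p(0))), p(0)))), p(0)))  →  f(cons(p(a), p(0)), f(f(cons(p(f(0, a)), p(0)), p(f(cons(p(a), f(0, p(0))), p(0)))), p(0)))   [R1 at 1.1]
2. f(cons(p(a), p(0)), f(f(cons(p(f(0, a)), p(0)), p(f(cons(p(a), f(0, p(0))), p(0)))), p(0)))  →  f(cons(p(a), p(0)), f(f(cons(p(a), p(0)), p(f(cons(p(a), f(0, p(0))), p(0)))), p(0)))   [R1 at 2.1.1.1.1]
3. f(cons(p(a), p(0)), f(f(cons(p(a), p(0)), p(f(cons(p(a), f(0, p(0))), p(0)))), p(0)))  →  f(cons(p(a), p(0)), f(f(cons(p(a), f(0, p(0))), p(0)), p(0)))   [R3 at 2.1]
4. f(cons(p(a), p(0)), f(f(cons(p(a), f(0, p(0))), p(0)), p(0)))  →  f(cons(p(a), p(0)), f(f(cons(p(a), p(0)), p(0)), p(0)))   [R1 at 2.1.1.2]
5. f(cons(p(a), p(0)), f(f(cons(p(a), p(0)), p(0)), p(0)))  →  f(cons(p(a), p(0)), f(0, p(0)))   [R3 at 2.1]
6. f(cons(p(a), p(0)), f(0, p(0)))  →  f(cons(p(a), p(0)), p(0))   [R1 at 2]
7. f(cons(p(a), p(0)), p(0))  →  0   [R3 at ε]

Reduce t₂ = f(f(cons(p(a), p(0)), p(f(cons(p(a), p(0)), p(0)))), e):
1. f(f(cons(p(a), p(0)), p(f(cons(p(a), p(0)), p(0)))), e)  →  f(f(cons(p(a), p(0)), p(0)), e)   [R3 at 1]
2. f(f(cons(p(a), p(0)), p(0)), e)  →  f(0, e)   [R3 at 1]
3. f(0, e)  →  e   [R1 at ε]

no — NF(t₁) = 0, NF(t₂) = e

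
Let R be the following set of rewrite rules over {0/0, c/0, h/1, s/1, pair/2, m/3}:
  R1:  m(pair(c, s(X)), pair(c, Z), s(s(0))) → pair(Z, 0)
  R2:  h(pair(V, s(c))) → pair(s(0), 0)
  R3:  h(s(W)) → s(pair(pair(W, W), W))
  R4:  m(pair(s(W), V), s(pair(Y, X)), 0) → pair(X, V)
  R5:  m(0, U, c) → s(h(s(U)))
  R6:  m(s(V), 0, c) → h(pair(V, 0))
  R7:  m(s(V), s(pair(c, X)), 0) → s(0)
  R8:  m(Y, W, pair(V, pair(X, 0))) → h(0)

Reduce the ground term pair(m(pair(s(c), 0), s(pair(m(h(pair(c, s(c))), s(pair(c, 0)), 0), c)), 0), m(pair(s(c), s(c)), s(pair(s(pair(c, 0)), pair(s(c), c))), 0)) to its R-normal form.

1. pair(m(pair(s(c), 0), s(pair(m(h(pair(c, s(c))), s(pair(c, 0)), 0), c)), 0), m(pair(s(c), s(c)), s(pair(s(pair(c, 0)), pair(s(c), c))), 0))  →  pair(pair(c, 0), m(pair(s(c), s(c)), s(pair(s(pair(c, 0)), pair(s(c), c))), 0))   [R4 at 1]
2. pair(pair(c, 0), m(pair(s(c), s(c)), s(pair(s(pair(c, 0)), pair(s(c), c))), 0))  →  pair(pair(c, 0), pair(pair(s(c), c), s(c)))   [R4 at 2]

pair(pair(c, 0), pair(pair(s(c), c), s(c)))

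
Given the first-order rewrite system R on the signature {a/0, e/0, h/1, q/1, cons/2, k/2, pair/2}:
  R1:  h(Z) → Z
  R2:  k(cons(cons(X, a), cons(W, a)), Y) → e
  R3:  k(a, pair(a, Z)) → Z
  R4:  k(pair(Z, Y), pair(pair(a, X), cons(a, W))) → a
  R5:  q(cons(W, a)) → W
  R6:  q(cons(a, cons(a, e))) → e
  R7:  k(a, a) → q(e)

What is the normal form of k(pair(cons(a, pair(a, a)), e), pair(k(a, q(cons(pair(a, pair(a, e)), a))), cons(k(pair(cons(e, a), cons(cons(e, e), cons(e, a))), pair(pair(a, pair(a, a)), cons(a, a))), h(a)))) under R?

1. k(pair(cons(a, pair(a, a)), e), pair(k(a, q(cons(pair(a, pair(a, e)), a))), cons(k(pair(cons(e, a), cons(cons(e, e), cons(e, a))), pair(pair(a, pair(a, a)), cons(a, a))), h(a))))  →  k(pair(cons(a, pair(a, a)), e), pair(k(a, pair(a, pair(a, e))), cons(k(pair(cons(e, a), cons(cons(e, e), cons(e, a))), pair(pair(a, pair(a, a)), cons(a, a))), h(a))))   [R5 at 2.1.2]
2. k(pair(cons(a, pair(a, a)), e), pair(k(a, pair(a, pair(a, e))), cons(k(pair(cons(e, a), cons(cons(e, e), cons(e, a))), pair(pair(a, pair(a, a)), cons(a, a))), h(a))))  →  k(pair(cons(a, pair(a, a)), e), pair(pair(a, e), cons(k(pair(cons(e, a), cons(cons(e, e), cons(e, a))), pair(pair(a, pair(a, a)), cons(a, a))), h(a))))   [R3 at 2.1]
3. k(pair(cons(a, pair(a, a)), e), pair(pair(a, e), cons(k(pair(cons(e, a), cons(cons(e, e), cons(e, a))), pair(pair(a, pair(a, a)), cons(a, a))), h(a))))  →  k(pair(cons(a, pair(a, a)), e), pair(pair(a, e), cons(a, h(a))))   [R4 at 2.2.1]
4. k(pair(cons(a, pair(a, a)), e), pair(pair(a, e), cons(a, h(a))))  →  a   [R4 at ε]

a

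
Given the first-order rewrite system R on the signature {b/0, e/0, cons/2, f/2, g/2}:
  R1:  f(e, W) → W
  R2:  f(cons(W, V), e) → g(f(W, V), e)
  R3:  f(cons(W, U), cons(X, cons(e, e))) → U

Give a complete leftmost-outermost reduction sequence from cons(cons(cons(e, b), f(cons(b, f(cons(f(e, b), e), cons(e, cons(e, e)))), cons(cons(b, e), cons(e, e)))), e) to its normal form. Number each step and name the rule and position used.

cons(cons(cons(e, b), e), e)

1. cons(cons(cons(e, b), f(cons(b, f(cons(f(e, b), e), cons(e, cons(e, e)))), cons(cons(b, e), cons(e, e)))), e)  →  cons(cons(cons(e, b), f(cons(f(e, b), e), cons(e, cons(e, e)))), e)   [R3 at 1.2]
2. cons(cons(cons(e, b), f(cons(f(e, b), e), cons(e, cons(e, e)))), e)  →  cons(cons(cons(e, b), e), e)   [R3 at 1.2]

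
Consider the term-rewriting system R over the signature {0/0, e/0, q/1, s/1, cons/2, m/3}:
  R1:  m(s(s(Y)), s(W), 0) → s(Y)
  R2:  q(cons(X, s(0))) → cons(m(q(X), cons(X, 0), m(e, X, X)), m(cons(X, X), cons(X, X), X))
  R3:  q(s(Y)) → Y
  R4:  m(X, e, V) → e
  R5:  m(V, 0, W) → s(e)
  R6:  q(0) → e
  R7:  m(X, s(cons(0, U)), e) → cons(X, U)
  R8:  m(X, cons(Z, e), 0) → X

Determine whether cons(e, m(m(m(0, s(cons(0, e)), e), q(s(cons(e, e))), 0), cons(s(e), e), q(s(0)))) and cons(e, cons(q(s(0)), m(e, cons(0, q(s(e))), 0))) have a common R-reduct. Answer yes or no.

yes — NF(t₁) = cons(e, cons(0, e)), NF(t₂) = cons(e, cons(0, e))

Reduce t₁ = cons(e, m(m(m(0, s(cons(0, e)), e), q(s(cons(e, e))), 0), cons(s(e), e), q(s(0)))):
1. cons(e, m(m(m(0, s(cons(0, e)), e), q(s(cons(e, e))), 0), cons(s(e), e), q(s(0))))  →  cons(e, m(m(cons(0, e), q(s(cons(e, e))), 0), cons(s(e), e), q(s(0))))   [R7 at 2.1.1]
2. cons(e, m(m(cons(0, e), q(s(cons(e, e))), 0), cons(s(e), e), q(s(0))))  →  cons(e, m(m(cons(0, e), cons(e, e), 0), cons(s(e), e), q(s(0))))   [R3 at 2.1.2]
3. cons(e, m(m(cons(0, e), cons(e, e), 0), cons(s(e), e), q(s(0))))  →  cons(e, m(cons(0, e), cons(s(e), e), q(s(0))))   [R8 at 2.1]
4. cons(e, m(cons(0, e), cons(s(e), e), q(s(0))))  →  cons(e, m(cons(0, e), cons(s(e), e), 0))   [R3 at 2.3]
5. cons(e, m(cons(0, e), cons(s(e), e), 0))  →  cons(e, cons(0, e))   [R8 at 2]

Reduce t₂ = cons(e, cons(q(s(0)), m(e, cons(0, q(s(e))), 0))):
1. cons(e, cons(q(s(0)), m(e, cons(0, q(s(e))), 0)))  →  cons(e, cons(0, m(e, cons(0, q(s(e))), 0)))   [R3 at 2.1]
2. cons(e, cons(0, m(e, cons(0, q(s(e))), 0)))  →  cons(e, cons(0, m(e, cons(0, e), 0)))   [R3 at 2.2.2.2]
3. cons(e, cons(0, m(e, cons(0, e), 0)))  →  cons(e, cons(0, e))   [R8 at 2.2]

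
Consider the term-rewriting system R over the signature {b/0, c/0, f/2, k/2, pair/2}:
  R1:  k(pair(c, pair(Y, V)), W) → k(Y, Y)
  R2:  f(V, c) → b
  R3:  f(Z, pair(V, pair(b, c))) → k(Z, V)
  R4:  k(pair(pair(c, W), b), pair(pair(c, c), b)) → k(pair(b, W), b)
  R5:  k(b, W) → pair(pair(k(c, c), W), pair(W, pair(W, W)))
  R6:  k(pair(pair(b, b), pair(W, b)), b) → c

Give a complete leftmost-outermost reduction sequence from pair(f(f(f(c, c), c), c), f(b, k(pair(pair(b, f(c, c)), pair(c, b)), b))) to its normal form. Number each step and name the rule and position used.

pair(b, b)

1. pair(f(f(f(c, c), c), c), f(b, k(pair(pair(b, f(c, c)), pair(c, b)), b)))  →  pair(b, f(b, k(pair(pair(b, f(c, c)), pair(c, b)), b)))   [R2 at 1]
2. pair(b, f(b, k(pair(pair(b, f(c, c)), pair(c, b)), b)))  →  pair(b, f(b, k(pair(pair(b, b), pair(c, b)), b)))   [R2 at 2.2.1.1.2]
3. pair(b, f(b, k(pair(pair(b, b), pair(c, b)), b)))  →  pair(b, f(b, c))   [R6 at 2.2]
4. pair(b, f(b, c))  →  pair(b, b)   [R2 at 2]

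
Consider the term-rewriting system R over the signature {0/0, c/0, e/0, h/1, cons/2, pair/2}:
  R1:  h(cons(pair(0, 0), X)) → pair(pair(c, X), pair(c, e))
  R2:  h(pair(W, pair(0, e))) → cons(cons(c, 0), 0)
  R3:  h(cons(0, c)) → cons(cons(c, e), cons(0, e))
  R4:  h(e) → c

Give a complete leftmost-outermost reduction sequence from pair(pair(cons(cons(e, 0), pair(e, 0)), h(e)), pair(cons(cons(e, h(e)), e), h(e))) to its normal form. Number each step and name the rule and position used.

pair(pair(cons(cons(e, 0), pair(e, 0)), c), pair(cons(cons(e, c), e), c))

1. pair(pair(cons(cons(e, 0), pair(e, 0)), h(e)), pair(cons(cons(e, h(e)), e), h(e)))  →  pair(pair(cons(cons(e, 0), pair(e, 0)), c), pair(cons(cons(e, h(e)), e), h(e)))   [R4 at 1.2]
2. pair(pair(cons(cons(e, 0), pair(e, 0)), c), pair(cons(cons(e, h(e)), e), h(e)))  →  pair(pair(cons(cons(e, 0), pair(e, 0)), c), pair(cons(cons(e, c), e), h(e)))   [R4 at 2.1.1.2]
3. pair(pair(cons(cons(e, 0), pair(e, 0)), c), pair(cons(cons(e, c), e), h(e)))  →  pair(pair(cons(cons(e, 0), pair(e, 0)), c), pair(cons(cons(e, c), e), c))   [R4 at 2.2]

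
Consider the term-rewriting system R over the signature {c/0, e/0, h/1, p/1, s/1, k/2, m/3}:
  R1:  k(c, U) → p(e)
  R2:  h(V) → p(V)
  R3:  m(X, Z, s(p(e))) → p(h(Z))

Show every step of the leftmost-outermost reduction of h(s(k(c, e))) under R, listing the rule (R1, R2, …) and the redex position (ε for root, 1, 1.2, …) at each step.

p(s(p(e)))

1. h(s(k(c, e)))  →  p(s(k(c, e)))   [R2 at ε]
2. p(s(k(c, e)))  →  p(s(p(e)))   [R1 at 1.1]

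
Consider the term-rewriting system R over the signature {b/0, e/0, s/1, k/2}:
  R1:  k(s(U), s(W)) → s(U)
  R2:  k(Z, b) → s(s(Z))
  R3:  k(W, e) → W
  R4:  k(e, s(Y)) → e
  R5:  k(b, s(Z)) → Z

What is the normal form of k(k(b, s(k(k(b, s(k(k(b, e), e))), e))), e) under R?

b

1. k(k(b, s(k(k(b, s(k(k(b, e), e))), e))), e)  →  k(b, s(k(k(b, s(k(k(b, e), e))), e)))   [R3 at ε]
2. k(b, s(k(k(b, s(k(k(b, e), e))), e)))  →  k(k(b, s(k(k(b, e), e))), e)   [R5 at ε]
3. k(k(b, s(k(k(b, e), e))), e)  →  k(b, s(k(k(b, e), e)))   [R3 at ε]
4. k(b, s(k(k(b, e), e)))  →  k(k(b, e), e)   [R5 at ε]
5. k(k(b, e), e)  →  k(b, e)   [R3 at ε]
6. k(b, e)  →  b   [R3 at ε]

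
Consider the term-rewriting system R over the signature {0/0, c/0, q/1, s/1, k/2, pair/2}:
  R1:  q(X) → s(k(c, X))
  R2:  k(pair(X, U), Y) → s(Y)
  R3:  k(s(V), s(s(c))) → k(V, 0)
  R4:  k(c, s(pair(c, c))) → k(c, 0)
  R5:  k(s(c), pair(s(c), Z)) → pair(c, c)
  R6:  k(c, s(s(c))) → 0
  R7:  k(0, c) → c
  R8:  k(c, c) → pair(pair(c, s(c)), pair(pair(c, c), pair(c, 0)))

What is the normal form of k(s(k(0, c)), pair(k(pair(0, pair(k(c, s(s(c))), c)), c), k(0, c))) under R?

1. k(s(k(0, c)), pair(k(pair(0, pair(k(c, s(s(c))), c)), c), k(0, c)))  →  k(s(c), pair(k(pair(0, pair(k(c, s(s(c))), c)), c), k(0, c)))   [R7 at 1.1]
2. k(s(c), pair(k(pair(0, pair(k(c, s(s(c))), c)), c), k(0, c)))  →  k(s(c), pair(s(c), k(0, c)))   [R2 at 2.1]
3. k(s(c), pair(s(c), k(0, c)))  →  pair(c, c)   [R5 at ε]

pair(c, c)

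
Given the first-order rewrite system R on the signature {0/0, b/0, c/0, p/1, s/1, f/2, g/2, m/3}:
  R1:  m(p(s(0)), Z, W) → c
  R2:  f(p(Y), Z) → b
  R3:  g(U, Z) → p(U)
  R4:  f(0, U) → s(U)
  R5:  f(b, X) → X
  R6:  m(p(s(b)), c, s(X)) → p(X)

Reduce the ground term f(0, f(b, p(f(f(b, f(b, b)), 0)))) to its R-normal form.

s(p(0))

1. f(0, f(b, p(f(f(b, f(b, b)), 0))))  →  s(f(b, p(f(f(b, f(b, b)), 0))))   [R4 at ε]
2. s(f(b, p(f(f(b, f(b, b)), 0))))  →  s(p(f(f(b, f(b, b)), 0)))   [R5 at 1]
3. s(p(f(f(b, f(b, b)), 0)))  →  s(p(f(f(b, b), 0)))   [R5 at 1.1.1]
4. s(p(f(f(b, b), 0)))  →  s(p(f(b, 0)))   [R5 at 1.1.1]
5. s(p(f(b, 0)))  →  s(p(0))   [R5 at 1.1]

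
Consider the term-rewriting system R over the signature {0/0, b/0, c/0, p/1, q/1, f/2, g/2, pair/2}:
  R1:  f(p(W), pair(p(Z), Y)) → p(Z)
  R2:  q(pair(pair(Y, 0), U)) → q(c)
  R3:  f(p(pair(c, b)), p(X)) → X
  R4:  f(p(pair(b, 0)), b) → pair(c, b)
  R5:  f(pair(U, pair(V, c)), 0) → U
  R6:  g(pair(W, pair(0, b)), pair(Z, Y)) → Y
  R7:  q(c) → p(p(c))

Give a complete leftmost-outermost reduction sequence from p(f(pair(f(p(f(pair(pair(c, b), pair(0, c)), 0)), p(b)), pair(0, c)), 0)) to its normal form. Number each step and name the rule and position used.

p(b)

1. p(f(pair(f(p(f(pair(pair(c, b), pair(0, c)), 0)), p(b)), pair(0, c)), 0))  →  p(f(p(f(pair(pair(c, b), pair(0, c)), 0)), p(b)))   [R5 at 1]
2. p(f(p(f(pair(pair(c, b), pair(0, c)), 0)), p(b)))  →  p(f(p(pair(c, b)), p(b)))   [R5 at 1.1.1]
3. p(f(p(pair(c, b)), p(b)))  →  p(b)   [R3 at 1]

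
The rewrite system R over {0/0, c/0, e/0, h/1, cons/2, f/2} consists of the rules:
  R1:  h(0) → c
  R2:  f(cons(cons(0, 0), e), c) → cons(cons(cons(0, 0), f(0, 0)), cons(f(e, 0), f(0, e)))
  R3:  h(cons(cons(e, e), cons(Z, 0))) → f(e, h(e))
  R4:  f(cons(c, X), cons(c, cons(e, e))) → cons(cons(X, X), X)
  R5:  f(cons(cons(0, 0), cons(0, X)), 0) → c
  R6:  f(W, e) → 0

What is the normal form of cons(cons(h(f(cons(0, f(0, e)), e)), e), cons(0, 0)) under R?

cons(cons(c, e), cons(0, 0))

1. cons(cons(h(f(cons(0, f(0, e)), e)), e), cons(0, 0))  →  cons(cons(h(0), e), cons(0, 0))   [R6 at 1.1.1]
2. cons(cons(h(0), e), cons(0, 0))  →  cons(cons(c, e), cons(0, 0))   [R1 at 1.1]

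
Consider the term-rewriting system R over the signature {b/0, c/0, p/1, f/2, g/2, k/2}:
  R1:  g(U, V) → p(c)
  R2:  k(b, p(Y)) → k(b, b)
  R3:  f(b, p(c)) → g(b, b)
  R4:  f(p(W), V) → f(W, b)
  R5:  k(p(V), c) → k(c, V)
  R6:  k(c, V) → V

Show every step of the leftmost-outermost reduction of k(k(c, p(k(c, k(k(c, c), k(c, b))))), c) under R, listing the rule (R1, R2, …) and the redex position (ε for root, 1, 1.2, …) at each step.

b

1. k(k(c, p(k(c, k(k(c, c), k(c, b))))), c)  →  k(p(k(c, k(k(c, c), k(c, b)))), c)   [R6 at 1]
2. k(p(k(c, k(k(c, c), k(c, b)))), c)  →  k(c, k(c, k(k(c, c), k(c, b))))   [R5 at ε]
3. k(c, k(c, k(k(c, c), k(c, b))))  →  k(c, k(k(c, c), k(c, b)))   [R6 at ε]
4. k(c, k(k(c, c), k(c, b)))  →  k(k(c, c), k(c, b))   [R6 at ε]
5. k(k(c, c), k(c, b))  →  k(c, k(c, b))   [R6 at 1]
6. k(c, k(c, b))  →  k(c, b)   [R6 at ε]
7. k(c, b)  →  b   [R6 at ε]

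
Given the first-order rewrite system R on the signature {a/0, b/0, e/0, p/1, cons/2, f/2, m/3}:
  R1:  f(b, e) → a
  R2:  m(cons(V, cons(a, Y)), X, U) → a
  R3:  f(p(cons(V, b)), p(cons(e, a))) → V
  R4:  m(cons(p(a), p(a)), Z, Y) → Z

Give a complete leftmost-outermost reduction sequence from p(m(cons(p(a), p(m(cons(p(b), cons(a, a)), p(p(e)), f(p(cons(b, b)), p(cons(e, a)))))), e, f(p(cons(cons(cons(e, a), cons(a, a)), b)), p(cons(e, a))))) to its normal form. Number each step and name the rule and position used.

1. p(m(cons(p(a), p(m(cons(p(b), cons(a, a)), p(p(e)), f(p(cons(b, b)), p(cons(e, a)))))), e, f(p(cons(cons(cons(e, a), cons(a, a)), b)), p(cons(e, a)))))  →  p(m(cons(p(a), p(a)), e, f(p(cons(cons(cons(e, a), cons(a, a)), b)), p(cons(e, a)))))   [R2 at 1.1.2.1]
2. p(m(cons(p(a), p(a)), e, f(p(cons(cons(cons(e, a), cons(a, a)), b)), p(cons(e, a)))))  →  p(e)   [R4 at 1]

p(e)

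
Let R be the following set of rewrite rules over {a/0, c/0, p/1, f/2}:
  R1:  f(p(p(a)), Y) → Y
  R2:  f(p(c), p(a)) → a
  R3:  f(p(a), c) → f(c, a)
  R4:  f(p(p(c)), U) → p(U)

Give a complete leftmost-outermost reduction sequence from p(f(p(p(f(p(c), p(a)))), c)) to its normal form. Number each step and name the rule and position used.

1. p(f(p(p(f(p(c), p(a)))), c))  →  p(f(p(p(a)), c))   [R2 at 1.1.1.1]
2. p(f(p(p(a)), c))  →  p(c)   [R1 at 1]

p(c)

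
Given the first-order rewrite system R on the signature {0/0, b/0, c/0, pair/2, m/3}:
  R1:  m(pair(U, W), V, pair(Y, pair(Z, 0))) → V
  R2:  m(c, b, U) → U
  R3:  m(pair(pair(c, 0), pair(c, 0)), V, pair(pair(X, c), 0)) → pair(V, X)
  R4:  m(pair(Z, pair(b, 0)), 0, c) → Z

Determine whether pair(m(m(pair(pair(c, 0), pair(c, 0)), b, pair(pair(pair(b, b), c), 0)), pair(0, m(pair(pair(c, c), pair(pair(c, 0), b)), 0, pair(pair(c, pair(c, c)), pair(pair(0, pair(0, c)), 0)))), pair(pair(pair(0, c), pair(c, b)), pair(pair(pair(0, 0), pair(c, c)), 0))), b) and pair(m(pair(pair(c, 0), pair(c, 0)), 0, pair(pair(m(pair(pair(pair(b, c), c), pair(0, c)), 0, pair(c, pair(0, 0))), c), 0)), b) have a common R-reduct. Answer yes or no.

yes — NF(t₁) = pair(pair(0, 0), b), NF(t₂) = pair(pair(0, 0), b)

Reduce t₁ = pair(m(m(pair(pair(c, 0), pair(c, 0)), b, pair(pair(pair(b, b), c), 0)), pair(0, m(pair(pair(c, c), pair(pair(c, 0), b)), 0, pair(pair(c, pair(c, c)), pair(pair(0, pair(0, c)), 0)))), pair(pair(pair(0, c), pair(c, b)), pair(pair(pair(0, 0), pair(c, c)), 0))), b):
1. pair(m(m(pair(pair(c, 0), pair(c, 0)), b, pair(pair(pair(b, b), c), 0)), pair(0, m(pair(pair(c, c), pair(pair(c, 0), b)), 0, pair(pair(c, pair(c, c)), pair(pair(0, pair(0, c)), 0)))), pair(pair(pair(0, c), pair(c, b)), pair(pair(pair(0, 0), pair(c, c)), 0))), b)  →  pair(m(pair(b, pair(b, b)), pair(0, m(pair(pair(c, c), pair(pair(c, 0), b)), 0, pair(pair(c, pair(c, c)), pair(pair(0, pair(0, c)), 0)))), pair(pair(pair(0, c), pair(c, b)), pair(pair(pair(0, 0), pair(c, c)), 0))), b)   [R3 at 1.1]
2. pair(m(pair(b, pair(b, b)), pair(0, m(pair(pair(c, c), pair(pair(c, 0), b)), 0, pair(pair(c, pair(c, c)), pair(pair(0, pair(0, c)), 0)))), pair(pair(pair(0, c), pair(c, b)), pair(pair(pair(0, 0), pair(c, c)), 0))), b)  →  pair(pair(0, m(pair(pair(c, c), pair(pair(c, 0), b)), 0, pair(pair(c, pair(c, c)), pair(pair(0, pair(0, c)), 0)))), b)   [R1 at 1]
3. pair(pair(0, m(pair(pair(c, c), pair(pair(c, 0), b)), 0, pair(pair(c, pair(c, c)), pair(pair(0, pair(0, c)), 0)))), b)  →  pair(pair(0, 0), b)   [R1 at 1.2]

Reduce t₂ = pair(m(pair(pair(c, 0), pair(c, 0)), 0, pair(pair(m(pair(pair(pair(b, c), c), pair(0, c)), 0, pair(c, pair(0, 0))), c), 0)), b):
1. pair(m(pair(pair(c, 0), pair(c, 0)), 0, pair(pair(m(pair(pair(pair(b, c), c), pair(0, c)), 0, pair(c, pair(0, 0))), c), 0)), b)  →  pair(pair(0, m(pair(pair(pair(b, c), c), pair(0, c)), 0, pair(c, pair(0, 0)))), b)   [R3 at 1]
2. pair(pair(0, m(pair(pair(pair(b, c), c), pair(0, c)), 0, pair(c, pair(0, 0)))), b)  →  pair(pair(0, 0), b)   [R1 at 1.2]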